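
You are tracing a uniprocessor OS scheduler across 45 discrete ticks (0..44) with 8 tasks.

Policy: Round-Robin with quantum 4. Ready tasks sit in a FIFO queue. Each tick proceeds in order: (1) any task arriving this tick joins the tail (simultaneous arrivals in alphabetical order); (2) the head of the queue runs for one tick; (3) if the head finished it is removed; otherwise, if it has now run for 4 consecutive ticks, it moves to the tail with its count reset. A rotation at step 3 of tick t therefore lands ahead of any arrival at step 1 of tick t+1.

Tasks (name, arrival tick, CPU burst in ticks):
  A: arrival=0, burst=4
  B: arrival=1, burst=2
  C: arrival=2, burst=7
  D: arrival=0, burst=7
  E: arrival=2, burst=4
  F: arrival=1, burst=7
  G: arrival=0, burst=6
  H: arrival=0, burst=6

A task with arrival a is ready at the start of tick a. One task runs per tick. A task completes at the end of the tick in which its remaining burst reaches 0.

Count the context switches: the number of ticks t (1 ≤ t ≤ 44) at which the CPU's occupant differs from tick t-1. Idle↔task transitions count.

context switches = 13

t=0: queue=[A,D,G,H] q_used=0 → run A
t=1: queue=[A,D,G,H,B,F] q_used=1 → run A
t=2: queue=[A,D,G,H,B,F,C,E] q_used=2 → run A
t=3: queue=[A,D,G,H,B,F,C,E] q_used=3 → run A
t=4: queue=[D,G,H,B,F,C,E] q_used=0 → run D
t=5: queue=[D,G,H,B,F,C,E] q_used=1 → run D
t=6: queue=[D,G,H,B,F,C,E] q_used=2 → run D
t=7: queue=[D,G,H,B,F,C,E] q_used=3 → run D
t=8: queue=[G,H,B,F,C,E,D] q_used=0 → run G
t=9: queue=[G,H,B,F,C,E,D] q_used=1 → run G
t=10: queue=[G,H,B,F,C,E,D] q_used=2 → run G
t=11: queue=[G,H,B,F,C,E,D] q_used=3 → run G
t=12: queue=[H,B,F,C,E,D,G] q_used=0 → run H
t=13: queue=[H,B,F,C,E,D,G] q_used=1 → run H
t=14: queue=[H,B,F,C,E,D,G] q_used=2 → run H
t=15: queue=[H,B,F,C,E,D,G] q_used=3 → run H
t=16: queue=[B,F,C,E,D,G,H] q_used=0 → run B
t=17: queue=[B,F,C,E,D,G,H] q_used=1 → run B
t=18: queue=[F,C,E,D,G,H] q_used=0 → run F
t=19: queue=[F,C,E,D,G,H] q_used=1 → run F
t=20: queue=[F,C,E,D,G,H] q_used=2 → run F
t=21: queue=[F,C,E,D,G,H] q_used=3 → run F
t=22: queue=[C,E,D,G,H,F] q_used=0 → run C
t=23: queue=[C,E,D,G,H,F] q_used=1 → run C
t=24: queue=[C,E,D,G,H,F] q_used=2 → run C
t=25: queue=[C,E,D,G,H,F] q_used=3 → run C
t=26: queue=[E,D,G,H,F,C] q_used=0 → run E
t=27: queue=[E,D,G,H,F,C] q_used=1 → run E
t=28: queue=[E,D,G,H,F,C] q_used=2 → run E
t=29: queue=[E,D,G,H,F,C] q_used=3 → run E
t=30: queue=[D,G,H,F,C] q_used=0 → run D
t=31: queue=[D,G,H,F,C] q_used=1 → run D
t=32: queue=[D,G,H,F,C] q_used=2 → run D
t=33: queue=[G,H,F,C] q_used=0 → run G
t=34: queue=[G,H,F,C] q_used=1 → run G
t=35: queue=[H,F,C] q_used=0 → run H
t=36: queue=[H,F,C] q_used=1 → run H
t=37: queue=[F,C] q_used=0 → run F
t=38: queue=[F,C] q_used=1 → run F
t=39: queue=[F,C] q_used=2 → run F
t=40: queue=[C] q_used=0 → run C
t=41: queue=[C] q_used=1 → run C
t=42: queue=[C] q_used=2 → run C
t=43: (idle)
t=44: (idle)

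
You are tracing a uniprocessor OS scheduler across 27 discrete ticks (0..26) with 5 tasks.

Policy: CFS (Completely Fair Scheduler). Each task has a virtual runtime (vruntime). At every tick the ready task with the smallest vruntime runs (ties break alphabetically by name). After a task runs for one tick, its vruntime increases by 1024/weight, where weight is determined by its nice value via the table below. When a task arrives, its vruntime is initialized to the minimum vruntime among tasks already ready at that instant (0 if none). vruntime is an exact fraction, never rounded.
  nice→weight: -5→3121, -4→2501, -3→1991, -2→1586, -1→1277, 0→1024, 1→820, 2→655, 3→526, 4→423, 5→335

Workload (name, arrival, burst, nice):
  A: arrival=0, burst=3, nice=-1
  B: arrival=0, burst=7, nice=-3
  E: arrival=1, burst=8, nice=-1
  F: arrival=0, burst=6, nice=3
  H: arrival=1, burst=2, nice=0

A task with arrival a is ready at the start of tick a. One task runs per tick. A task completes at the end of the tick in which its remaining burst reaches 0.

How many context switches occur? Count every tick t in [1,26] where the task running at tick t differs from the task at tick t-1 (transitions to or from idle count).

t=0: vr[A=0 B=0 F=0] → run A
t=1: vr[A=1024/1277 B=0 E=0 F=0 H=0] → run B
t=2: vr[A=1024/1277 B=1024/1991 E=0 F=0 H=0] → run E
t=3: vr[A=1024/1277 B=1024/1991 E=1024/1277 F=0 H=0] → run F
t=4: vr[A=1024/1277 B=1024/1991 E=1024/1277 F=512/263 H=0] → run H
t=5: vr[A=1024/1277 B=1024/1991 E=1024/1277 F=512/263 H=1] → run B
t=6: vr[A=1024/1277 B=2048/1991 E=1024/1277 F=512/263 H=1] → run A
t=7: vr[A=2048/1277 B=2048/1991 E=1024/1277 F=512/263 H=1] → run E
t=8: vr[A=2048/1277 B=2048/1991 E=2048/1277 F=512/263 H=1] → run H
t=9: vr[A=2048/1277 B=2048/1991 E=2048/1277 F=512/263] → run B
t=10: vr[A=2048/1277 B=3072/1991 E=2048/1277 F=512/263] → run B
t=11: vr[A=2048/1277 B=4096/1991 E=2048/1277 F=512/263] → run A
t=12: vr[B=4096/1991 E=2048/1277 F=512/263] → run E
t=13: vr[B=4096/1991 E=3072/1277 F=512/263] → run F
t=14: vr[B=4096/1991 E=3072/1277 F=1024/263] → run B
t=15: vr[B=5120/1991 E=3072/1277 F=1024/263] → run E
t=16: vr[B=5120/1991 E=4096/1277 F=1024/263] → run B
t=17: vr[B=6144/1991 E=4096/1277 F=1024/263] → run B
t=18: vr[E=4096/1277 F=1024/263] → run E
t=19: vr[E=5120/1277 F=1024/263] → run F
t=20: vr[E=5120/1277 F=1536/263] → run E
t=21: vr[E=6144/1277 F=1536/263] → run E
t=22: vr[E=7168/1277 F=1536/263] → run E
t=23: vr[F=1536/263] → run F
t=24: vr[F=2048/263] → run F
t=25: vr[F=2560/263] → run F
t=26: (idle)

context switches = 20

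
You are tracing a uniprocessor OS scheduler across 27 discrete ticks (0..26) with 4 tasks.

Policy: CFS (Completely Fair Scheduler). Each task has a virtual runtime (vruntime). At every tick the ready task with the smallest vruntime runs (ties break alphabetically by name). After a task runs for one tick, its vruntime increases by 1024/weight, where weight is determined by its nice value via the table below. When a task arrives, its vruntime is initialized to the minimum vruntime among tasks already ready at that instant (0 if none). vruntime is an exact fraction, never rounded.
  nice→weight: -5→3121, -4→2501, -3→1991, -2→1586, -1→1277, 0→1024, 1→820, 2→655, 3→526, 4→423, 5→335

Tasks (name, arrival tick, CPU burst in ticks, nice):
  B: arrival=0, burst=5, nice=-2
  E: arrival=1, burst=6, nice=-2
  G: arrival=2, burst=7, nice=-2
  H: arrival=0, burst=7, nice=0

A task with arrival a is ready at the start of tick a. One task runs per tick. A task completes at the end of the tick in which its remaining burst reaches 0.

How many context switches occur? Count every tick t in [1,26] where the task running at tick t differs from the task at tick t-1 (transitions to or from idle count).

t=0: vr[B=0 H=0] → run B
t=1: vr[B=512/793 E=0 H=0] → run E
t=2: vr[B=512/793 E=512/793 G=0 H=0] → run G
t=3: vr[B=512/793 E=512/793 G=512/793 H=0] → run H
t=4: vr[B=512/793 E=512/793 G=512/793 H=1] → run B
t=5: vr[B=1024/793 E=512/793 G=512/793 H=1] → run E
t=6: vr[B=1024/793 E=1024/793 G=512/793 H=1] → run G
t=7: vr[B=1024/793 E=1024/793 G=1024/793 H=1] → run H
t=8: vr[B=1024/793 E=1024/793 G=1024/793 H=2] → run B
t=9: vr[B=1536/793 E=1024/793 G=1024/793 H=2] → run E
t=10: vr[B=1536/793 E=1536/793 G=1024/793 H=2] → run G
t=11: vr[B=1536/793 E=1536/793 G=1536/793 H=2] → run B
t=12: vr[B=2048/793 E=1536/793 G=1536/793 H=2] → run E
t=13: vr[B=2048/793 E=2048/793 G=1536/793 H=2] → run G
t=14: vr[B=2048/793 E=2048/793 G=2048/793 H=2] → run H
t=15: vr[B=2048/793 E=2048/793 G=2048/793 H=3] → run B
t=16: vr[E=2048/793 G=2048/793 H=3] → run E
t=17: vr[E=2560/793 G=2048/793 H=3] → run G
t=18: vr[E=2560/793 G=2560/793 H=3] → run H
t=19: vr[E=2560/793 G=2560/793 H=4] → run E
t=20: vr[G=2560/793 H=4] → run G
t=21: vr[G=3072/793 H=4] → run G
t=22: vr[H=4] → run H
t=23: vr[H=5] → run H
t=24: vr[H=6] → run H
t=25: (idle)
t=26: (idle)

context switches = 22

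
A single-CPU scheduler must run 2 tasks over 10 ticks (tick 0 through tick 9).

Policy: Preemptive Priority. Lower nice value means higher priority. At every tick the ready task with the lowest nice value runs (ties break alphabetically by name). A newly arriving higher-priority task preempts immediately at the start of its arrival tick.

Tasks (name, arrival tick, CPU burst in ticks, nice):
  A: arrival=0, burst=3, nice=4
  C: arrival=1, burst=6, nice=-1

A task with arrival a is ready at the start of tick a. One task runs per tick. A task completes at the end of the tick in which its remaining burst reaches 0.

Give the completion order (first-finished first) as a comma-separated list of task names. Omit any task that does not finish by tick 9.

t=0: ready={A} → run A
t=1: ready={A,C} → run C
t=2: ready={A,C} → run C
t=3: ready={A,C} → run C
t=4: ready={A,C} → run C
t=5: ready={A,C} → run C
t=6: ready={A,C} → run C
t=7: ready={A} → run A
t=8: ready={A} → run A
t=9: (idle)

completion order = C, A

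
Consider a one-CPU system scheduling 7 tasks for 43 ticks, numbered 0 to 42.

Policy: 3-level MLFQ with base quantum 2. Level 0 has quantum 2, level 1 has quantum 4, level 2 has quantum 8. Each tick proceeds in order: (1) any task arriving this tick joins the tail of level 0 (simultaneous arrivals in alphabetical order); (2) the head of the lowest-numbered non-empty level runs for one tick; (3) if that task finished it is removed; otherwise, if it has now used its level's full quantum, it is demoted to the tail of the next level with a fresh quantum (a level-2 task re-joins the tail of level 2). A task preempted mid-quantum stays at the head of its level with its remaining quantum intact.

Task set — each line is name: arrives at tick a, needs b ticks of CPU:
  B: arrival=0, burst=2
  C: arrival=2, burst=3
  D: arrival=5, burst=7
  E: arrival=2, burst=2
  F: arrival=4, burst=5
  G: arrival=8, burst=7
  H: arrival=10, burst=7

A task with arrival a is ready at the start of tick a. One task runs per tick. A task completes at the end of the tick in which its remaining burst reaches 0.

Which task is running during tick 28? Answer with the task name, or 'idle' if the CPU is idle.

running at tick 28 = H

t=0: L0/L1/L2 = B/-/- → run B
t=1: L0/L1/L2 = B/-/- → run B
t=2: L0/L1/L2 = CE/-/- → run C
t=3: L0/L1/L2 = CE/-/- → run C
t=4: L0/L1/L2 = EF/C/- → run E
t=5: L0/L1/L2 = EFD/C/- → run E
t=6: L0/L1/L2 = FD/C/- → run F
t=7: L0/L1/L2 = FD/C/- → run F
t=8: L0/L1/L2 = DG/CF/- → run D
t=9: L0/L1/L2 = DG/CF/- → run D
t=10: L0/L1/L2 = GH/CFD/- → run G
t=11: L0/L1/L2 = GH/CFD/- → run G
t=12: L0/L1/L2 = H/CFDG/- → run H
t=13: L0/L1/L2 = H/CFDG/- → run H
t=14: L0/L1/L2 = -/CFDGH/- → run C
t=15: L0/L1/L2 = -/FDGH/- → run F
t=16: L0/L1/L2 = -/FDGH/- → run F
t=17: L0/L1/L2 = -/FDGH/- → run F
t=18: L0/L1/L2 = -/DGH/- → run D
t=19: L0/L1/L2 = -/DGH/- → run D
t=20: L0/L1/L2 = -/DGH/- → run D
t=21: L0/L1/L2 = -/DGH/- → run D
t=22: L0/L1/L2 = -/GH/D → run G
t=23: L0/L1/L2 = -/GH/D → run G
t=24: L0/L1/L2 = -/GH/D → run G
t=25: L0/L1/L2 = -/GH/D → run G
t=26: L0/L1/L2 = -/H/DG → run H
t=27: L0/L1/L2 = -/H/DG → run H
t=28: L0/L1/L2 = -/H/DG → run H
t=29: L0/L1/L2 = -/H/DG → run H
t=30: L0/L1/L2 = -/-/DGH → run D
t=31: L0/L1/L2 = -/-/GH → run G
t=32: L0/L1/L2 = -/-/H → run H
t=33: (idle)
t=34: (idle)
t=35: (idle)
t=36: (idle)
t=37: (idle)
t=38: (idle)
t=39: (idle)
t=40: (idle)
t=41: (idle)
t=42: (idle)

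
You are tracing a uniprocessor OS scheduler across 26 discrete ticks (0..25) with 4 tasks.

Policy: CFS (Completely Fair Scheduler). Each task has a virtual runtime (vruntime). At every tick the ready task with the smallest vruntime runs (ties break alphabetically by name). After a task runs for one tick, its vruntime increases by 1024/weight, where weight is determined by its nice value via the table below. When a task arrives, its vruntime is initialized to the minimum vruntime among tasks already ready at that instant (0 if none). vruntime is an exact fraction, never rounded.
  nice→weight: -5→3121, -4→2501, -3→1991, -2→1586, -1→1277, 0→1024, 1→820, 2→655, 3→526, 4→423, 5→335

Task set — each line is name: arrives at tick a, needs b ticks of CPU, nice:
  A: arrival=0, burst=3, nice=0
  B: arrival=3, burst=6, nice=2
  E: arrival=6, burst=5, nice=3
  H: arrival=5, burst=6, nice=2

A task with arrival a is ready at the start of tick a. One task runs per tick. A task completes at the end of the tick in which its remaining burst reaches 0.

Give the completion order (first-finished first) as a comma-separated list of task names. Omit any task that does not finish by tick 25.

t=0: vr[A=0] → run A
t=1: vr[A=1] → run A
t=2: vr[A=2] → run A
t=3: vr[B=0] → run B
t=4: vr[B=1024/655] → run B
t=5: vr[B=2048/655 H=2048/655] → run B
t=6: vr[B=3072/655 E=2048/655 H=2048/655] → run E
t=7: vr[B=3072/655 E=873984/172265 H=2048/655] → run H
t=8: vr[B=3072/655 E=873984/172265 H=3072/655] → run B
t=9: vr[B=4096/655 E=873984/172265 H=3072/655] → run H
t=10: vr[B=4096/655 E=873984/172265 H=4096/655] → run E
t=11: vr[B=4096/655 E=1209344/172265 H=4096/655] → run B
t=12: vr[B=1024/131 E=1209344/172265 H=4096/655] → run H
t=13: vr[B=1024/131 E=1209344/172265 H=1024/131] → run E
t=14: vr[B=1024/131 E=1544704/172265 H=1024/131] → run B
t=15: vr[E=1544704/172265 H=1024/131] → run H
t=16: vr[E=1544704/172265 H=6144/655] → run E
t=17: vr[E=1880064/172265 H=6144/655] → run H
t=18: vr[E=1880064/172265 H=7168/655] → run E
t=19: vr[H=7168/655] → run H
t=20: (idle)
t=21: (idle)
t=22: (idle)
t=23: (idle)
t=24: (idle)
t=25: (idle)

completion order = A, B, E, H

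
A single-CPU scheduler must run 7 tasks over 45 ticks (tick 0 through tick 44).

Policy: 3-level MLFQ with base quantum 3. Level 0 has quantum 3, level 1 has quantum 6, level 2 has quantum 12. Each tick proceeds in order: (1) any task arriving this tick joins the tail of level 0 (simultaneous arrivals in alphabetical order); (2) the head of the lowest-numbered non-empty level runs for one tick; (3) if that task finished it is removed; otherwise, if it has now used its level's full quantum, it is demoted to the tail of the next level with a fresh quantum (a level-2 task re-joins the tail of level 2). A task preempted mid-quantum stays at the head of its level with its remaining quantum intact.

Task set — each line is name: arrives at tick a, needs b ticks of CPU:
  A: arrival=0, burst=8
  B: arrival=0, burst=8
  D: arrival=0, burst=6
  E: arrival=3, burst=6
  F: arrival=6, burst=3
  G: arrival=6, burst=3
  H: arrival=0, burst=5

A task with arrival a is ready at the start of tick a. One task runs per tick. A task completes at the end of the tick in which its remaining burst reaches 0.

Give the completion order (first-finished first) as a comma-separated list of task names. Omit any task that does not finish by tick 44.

t=0: L0/L1/L2 = ABDH/-/- → run A
t=1: L0/L1/L2 = ABDH/-/- → run A
t=2: L0/L1/L2 = ABDH/-/- → run A
t=3: L0/L1/L2 = BDHE/A/- → run B
t=4: L0/L1/L2 = BDHE/A/- → run B
t=5: L0/L1/L2 = BDHE/A/- → run B
t=6: L0/L1/L2 = DHEFG/AB/- → run D
t=7: L0/L1/L2 = DHEFG/AB/- → run D
t=8: L0/L1/L2 = DHEFG/AB/- → run D
t=9: L0/L1/L2 = HEFG/ABD/- → run H
t=10: L0/L1/L2 = HEFG/ABD/- → run H
t=11: L0/L1/L2 = HEFG/ABD/- → run H
t=12: L0/L1/L2 = EFG/ABDH/- → run E
t=13: L0/L1/L2 = EFG/ABDH/- → run E
t=14: L0/L1/L2 = EFG/ABDH/- → run E
t=15: L0/L1/L2 = FG/ABDHE/- → run F
t=16: L0/L1/L2 = FG/ABDHE/- → run F
t=17: L0/L1/L2 = FG/ABDHE/- → run F
t=18: L0/L1/L2 = G/ABDHE/- → run G
t=19: L0/L1/L2 = G/ABDHE/- → run G
t=20: L0/L1/L2 = G/ABDHE/- → run G
t=21: L0/L1/L2 = -/ABDHE/- → run A
t=22: L0/L1/L2 = -/ABDHE/- → run A
t=23: L0/L1/L2 = -/ABDHE/- → run A
t=24: L0/L1/L2 = -/ABDHE/- → run A
t=25: L0/L1/L2 = -/ABDHE/- → run A
t=26: L0/L1/L2 = -/BDHE/- → run B
t=27: L0/L1/L2 = -/BDHE/- → run B
t=28: L0/L1/L2 = -/BDHE/- → run B
t=29: L0/L1/L2 = -/BDHE/- → run B
t=30: L0/L1/L2 = -/BDHE/- → run B
t=31: L0/L1/L2 = -/DHE/- → run D
t=32: L0/L1/L2 = -/DHE/- → run D
t=33: L0/L1/L2 = -/DHE/- → run D
t=34: L0/L1/L2 = -/HE/- → run H
t=35: L0/L1/L2 = -/HE/- → run H
t=36: L0/L1/L2 = -/E/- → run E
t=37: L0/L1/L2 = -/E/- → run E
t=38: L0/L1/L2 = -/E/- → run E
t=39: (idle)
t=40: (idle)
t=41: (idle)
t=42: (idle)
t=43: (idle)
t=44: (idle)

completion order = F, G, A, B, D, H, E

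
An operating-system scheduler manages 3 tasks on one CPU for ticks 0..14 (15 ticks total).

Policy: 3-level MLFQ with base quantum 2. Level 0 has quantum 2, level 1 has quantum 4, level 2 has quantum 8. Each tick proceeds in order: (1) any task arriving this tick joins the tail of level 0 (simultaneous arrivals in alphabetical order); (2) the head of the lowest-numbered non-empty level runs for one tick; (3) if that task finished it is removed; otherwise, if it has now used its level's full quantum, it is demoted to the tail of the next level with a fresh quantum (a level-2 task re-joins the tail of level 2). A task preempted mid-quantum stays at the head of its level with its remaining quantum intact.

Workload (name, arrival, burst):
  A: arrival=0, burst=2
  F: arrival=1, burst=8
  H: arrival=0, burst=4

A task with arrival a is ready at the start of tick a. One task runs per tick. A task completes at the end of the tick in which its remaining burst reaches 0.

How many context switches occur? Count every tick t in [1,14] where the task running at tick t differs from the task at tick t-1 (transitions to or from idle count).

context switches = 5

t=0: L0/L1/L2 = AH/-/- → run A
t=1: L0/L1/L2 = AHF/-/- → run A
t=2: L0/L1/L2 = HF/-/- → run H
t=3: L0/L1/L2 = HF/-/- → run H
t=4: L0/L1/L2 = F/H/- → run F
t=5: L0/L1/L2 = F/H/- → run F
t=6: L0/L1/L2 = -/HF/- → run H
t=7: L0/L1/L2 = -/HF/- → run H
t=8: L0/L1/L2 = -/F/- → run F
t=9: L0/L1/L2 = -/F/- → run F
t=10: L0/L1/L2 = -/F/- → run F
t=11: L0/L1/L2 = -/F/- → run F
t=12: L0/L1/L2 = -/-/F → run F
t=13: L0/L1/L2 = -/-/F → run F
t=14: (idle)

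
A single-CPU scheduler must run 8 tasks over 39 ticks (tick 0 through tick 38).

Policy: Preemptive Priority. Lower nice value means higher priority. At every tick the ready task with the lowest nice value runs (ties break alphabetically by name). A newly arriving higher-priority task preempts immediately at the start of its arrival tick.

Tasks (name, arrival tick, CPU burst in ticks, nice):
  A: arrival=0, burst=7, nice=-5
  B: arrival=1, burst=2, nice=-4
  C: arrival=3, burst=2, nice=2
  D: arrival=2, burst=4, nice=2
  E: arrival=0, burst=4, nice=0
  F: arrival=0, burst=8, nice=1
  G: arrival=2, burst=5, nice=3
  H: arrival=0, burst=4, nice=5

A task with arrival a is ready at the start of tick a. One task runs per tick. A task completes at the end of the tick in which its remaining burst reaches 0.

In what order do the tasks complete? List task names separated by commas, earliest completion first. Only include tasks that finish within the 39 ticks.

completion order = A, B, E, F, C, D, G, H

t=0: ready={A,E,F,H} → run A
t=1: ready={A,B,E,F,H} → run A
t=2: ready={A,B,D,E,F,G,H} → run A
t=3: ready={A,B,C,D,E,F,G,H} → run A
t=4: ready={A,B,C,D,E,F,G,H} → run A
t=5: ready={A,B,C,D,E,F,G,H} → run A
t=6: ready={A,B,C,D,E,F,G,H} → run A
t=7: ready={B,C,D,E,F,G,H} → run B
t=8: ready={B,C,D,E,F,G,H} → run B
t=9: ready={C,D,E,F,G,H} → run E
t=10: ready={C,D,E,F,G,H} → run E
t=11: ready={C,D,E,F,G,H} → run E
t=12: ready={C,D,E,F,G,H} → run E
t=13: ready={C,D,F,G,H} → run F
t=14: ready={C,D,F,G,H} → run F
t=15: ready={C,D,F,G,H} → run F
t=16: ready={C,D,F,G,H} → run F
t=17: ready={C,D,F,G,H} → run F
t=18: ready={C,D,F,G,H} → run F
t=19: ready={C,D,F,G,H} → run F
t=20: ready={C,D,F,G,H} → run F
t=21: ready={C,D,G,H} → run C
t=22: ready={C,D,G,H} → run C
t=23: ready={D,G,H} → run D
t=24: ready={D,G,H} → run D
t=25: ready={D,G,H} → run D
t=26: ready={D,G,H} → run D
t=27: ready={G,H} → run G
t=28: ready={G,H} → run G
t=29: ready={G,H} → run G
t=30: ready={G,H} → run G
t=31: ready={G,H} → run G
t=32: ready={H} → run H
t=33: ready={H} → run H
t=34: ready={H} → run H
t=35: ready={H} → run H
t=36: (idle)
t=37: (idle)
t=38: (idle)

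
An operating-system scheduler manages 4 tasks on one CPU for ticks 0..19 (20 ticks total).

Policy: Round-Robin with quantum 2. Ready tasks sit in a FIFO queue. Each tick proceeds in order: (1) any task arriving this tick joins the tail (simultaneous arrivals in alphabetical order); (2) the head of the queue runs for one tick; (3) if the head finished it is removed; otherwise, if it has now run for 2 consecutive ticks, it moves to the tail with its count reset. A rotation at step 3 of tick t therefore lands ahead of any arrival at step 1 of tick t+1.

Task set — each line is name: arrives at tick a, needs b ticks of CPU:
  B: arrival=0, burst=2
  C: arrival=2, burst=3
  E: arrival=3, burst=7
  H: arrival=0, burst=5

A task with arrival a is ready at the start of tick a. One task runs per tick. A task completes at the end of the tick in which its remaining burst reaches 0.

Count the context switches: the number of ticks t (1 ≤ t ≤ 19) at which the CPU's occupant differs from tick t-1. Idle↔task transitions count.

t=0: queue=[B,H] q_used=0 → run B
t=1: queue=[B,H] q_used=1 → run B
t=2: queue=[H,C] q_used=0 → run H
t=3: queue=[H,C,E] q_used=1 → run H
t=4: queue=[C,E,H] q_used=0 → run C
t=5: queue=[C,E,H] q_used=1 → run C
t=6: queue=[E,H,C] q_used=0 → run E
t=7: queue=[E,H,C] q_used=1 → run E
t=8: queue=[H,C,E] q_used=0 → run H
t=9: queue=[H,C,E] q_used=1 → run H
t=10: queue=[C,E,H] q_used=0 → run C
t=11: queue=[E,H] q_used=0 → run E
t=12: queue=[E,H] q_used=1 → run E
t=13: queue=[H,E] q_used=0 → run H
t=14: queue=[E] q_used=0 → run E
t=15: queue=[E] q_used=1 → run E
t=16: queue=[E] q_used=0 → run E
t=17: (idle)
t=18: (idle)
t=19: (idle)

context switches = 9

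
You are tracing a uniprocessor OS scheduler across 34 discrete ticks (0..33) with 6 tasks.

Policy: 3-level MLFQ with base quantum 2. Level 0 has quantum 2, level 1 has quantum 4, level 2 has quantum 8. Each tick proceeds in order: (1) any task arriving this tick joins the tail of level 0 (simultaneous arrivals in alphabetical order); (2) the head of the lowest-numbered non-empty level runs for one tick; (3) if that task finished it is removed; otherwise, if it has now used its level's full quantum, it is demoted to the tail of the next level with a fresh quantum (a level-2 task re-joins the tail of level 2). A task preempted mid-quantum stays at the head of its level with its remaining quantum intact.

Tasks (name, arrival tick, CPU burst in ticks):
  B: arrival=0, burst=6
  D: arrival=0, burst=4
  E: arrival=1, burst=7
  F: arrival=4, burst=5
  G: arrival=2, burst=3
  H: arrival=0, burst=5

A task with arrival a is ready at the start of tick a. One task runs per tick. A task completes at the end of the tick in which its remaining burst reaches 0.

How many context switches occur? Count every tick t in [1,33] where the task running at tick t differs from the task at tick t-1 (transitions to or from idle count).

t=0: L0/L1/L2 = BDH/-/- → run B
t=1: L0/L1/L2 = BDHE/-/- → run B
t=2: L0/L1/L2 = DHEG/B/- → run D
t=3: L0/L1/L2 = DHEG/B/- → run D
t=4: L0/L1/L2 = HEGF/BD/- → run H
t=5: L0/L1/L2 = HEGF/BD/- → run H
t=6: L0/L1/L2 = EGF/BDH/- → run E
t=7: L0/L1/L2 = EGF/BDH/- → run E
t=8: L0/L1/L2 = GF/BDHE/- → run G
t=9: L0/L1/L2 = GF/BDHE/- → run G
t=10: L0/L1/L2 = F/BDHEG/- → run F
t=11: L0/L1/L2 = F/BDHEG/- → run F
t=12: L0/L1/L2 = -/BDHEGF/- → run B
t=13: L0/L1/L2 = -/BDHEGF/- → run B
t=14: L0/L1/L2 = -/BDHEGF/- → run B
t=15: L0/L1/L2 = -/BDHEGF/- → run B
t=16: L0/L1/L2 = -/DHEGF/- → run D
t=17: L0/L1/L2 = -/DHEGF/- → run D
t=18: L0/L1/L2 = -/HEGF/- → run H
t=19: L0/L1/L2 = -/HEGF/- → run H
t=20: L0/L1/L2 = -/HEGF/- → run H
t=21: L0/L1/L2 = -/EGF/- → run E
t=22: L0/L1/L2 = -/EGF/- → run E
t=23: L0/L1/L2 = -/EGF/- → run E
t=24: L0/L1/L2 = -/EGF/- → run E
t=25: L0/L1/L2 = -/GF/E → run G
t=26: L0/L1/L2 = -/F/E → run F
t=27: L0/L1/L2 = -/F/E → run F
t=28: L0/L1/L2 = -/F/E → run F
t=29: L0/L1/L2 = -/-/E → run E
t=30: (idle)
t=31: (idle)
t=32: (idle)
t=33: (idle)

context switches = 13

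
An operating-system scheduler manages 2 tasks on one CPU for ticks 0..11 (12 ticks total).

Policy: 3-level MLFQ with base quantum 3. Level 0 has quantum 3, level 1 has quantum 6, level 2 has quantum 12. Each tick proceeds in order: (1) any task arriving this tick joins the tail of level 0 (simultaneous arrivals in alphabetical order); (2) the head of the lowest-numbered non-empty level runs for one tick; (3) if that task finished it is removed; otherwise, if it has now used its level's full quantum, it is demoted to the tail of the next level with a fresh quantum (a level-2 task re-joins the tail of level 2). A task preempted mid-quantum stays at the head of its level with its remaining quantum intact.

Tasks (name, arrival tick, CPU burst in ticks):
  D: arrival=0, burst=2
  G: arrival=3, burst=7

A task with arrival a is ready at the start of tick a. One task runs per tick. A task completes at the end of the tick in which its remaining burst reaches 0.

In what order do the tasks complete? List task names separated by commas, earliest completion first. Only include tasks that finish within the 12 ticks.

t=0: L0/L1/L2 = D/-/- → run D
t=1: L0/L1/L2 = D/-/- → run D
t=2: (idle)
t=3: L0/L1/L2 = G/-/- → run G
t=4: L0/L1/L2 = G/-/- → run G
t=5: L0/L1/L2 = G/-/- → run G
t=6: L0/L1/L2 = -/G/- → run G
t=7: L0/L1/L2 = -/G/- → run G
t=8: L0/L1/L2 = -/G/- → run G
t=9: L0/L1/L2 = -/G/- → run G
t=10: (idle)
t=11: (idle)

completion order = D, G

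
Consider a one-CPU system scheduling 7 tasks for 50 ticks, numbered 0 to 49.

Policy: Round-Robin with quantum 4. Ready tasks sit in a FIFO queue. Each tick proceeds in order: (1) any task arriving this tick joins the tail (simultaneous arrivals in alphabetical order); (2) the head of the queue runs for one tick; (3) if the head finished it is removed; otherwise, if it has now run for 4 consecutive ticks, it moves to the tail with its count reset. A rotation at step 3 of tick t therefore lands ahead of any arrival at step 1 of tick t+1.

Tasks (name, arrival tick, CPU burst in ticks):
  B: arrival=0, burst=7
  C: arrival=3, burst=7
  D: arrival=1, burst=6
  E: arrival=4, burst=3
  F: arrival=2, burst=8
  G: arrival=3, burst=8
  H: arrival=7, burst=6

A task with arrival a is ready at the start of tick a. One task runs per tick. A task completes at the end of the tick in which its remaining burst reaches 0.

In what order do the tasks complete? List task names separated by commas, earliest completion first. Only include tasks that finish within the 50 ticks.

completion order = B, E, D, F, C, G, H

t=0: queue=[B] q_used=0 → run B
t=1: queue=[B,D] q_used=1 → run B
t=2: queue=[B,D,F] q_used=2 → run B
t=3: queue=[B,D,F,C,G] q_used=3 → run B
t=4: queue=[D,F,C,G,B,E] q_used=0 → run D
t=5: queue=[D,F,C,G,B,E] q_used=1 → run D
t=6: queue=[D,F,C,G,B,E] q_used=2 → run D
t=7: queue=[D,F,C,G,B,E,H] q_used=3 → run D
t=8: queue=[F,C,G,B,E,H,D] q_used=0 → run F
t=9: queue=[F,C,G,B,E,H,D] q_used=1 → run F
t=10: queue=[F,C,G,B,E,H,D] q_used=2 → run F
t=11: queue=[F,C,G,B,E,H,D] q_used=3 → run F
t=12: queue=[C,G,B,E,H,D,F] q_used=0 → run C
t=13: queue=[C,G,B,E,H,D,F] q_used=1 → run C
t=14: queue=[C,G,B,E,H,D,F] q_used=2 → run C
t=15: queue=[C,G,B,E,H,D,F] q_used=3 → run C
t=16: queue=[G,B,E,H,D,F,C] q_used=0 → run G
t=17: queue=[G,B,E,H,D,F,C] q_used=1 → run G
t=18: queue=[G,B,E,H,D,F,C] q_used=2 → run G
t=19: queue=[G,B,E,H,D,F,C] q_used=3 → run G
t=20: queue=[B,E,H,D,F,C,G] q_used=0 → run B
t=21: queue=[B,E,H,D,F,C,G] q_used=1 → run B
t=22: queue=[B,E,H,D,F,C,G] q_used=2 → run B
t=23: queue=[E,H,D,F,C,G] q_used=0 → run E
t=24: queue=[E,H,D,F,C,G] q_used=1 → run E
t=25: queue=[E,H,D,F,C,G] q_used=2 → run E
t=26: queue=[H,D,F,C,G] q_used=0 → run H
t=27: queue=[H,D,F,C,G] q_used=1 → run H
t=28: queue=[H,D,F,C,G] q_used=2 → run H
t=29: queue=[H,D,F,C,G] q_used=3 → run H
t=30: queue=[D,F,C,G,H] q_used=0 → run D
t=31: queue=[D,F,C,G,H] q_used=1 → run D
t=32: queue=[F,C,G,H] q_used=0 → run F
t=33: queue=[F,C,G,H] q_used=1 → run F
t=34: queue=[F,C,G,H] q_used=2 → run F
t=35: queue=[F,C,G,H] q_used=3 → run F
t=36: queue=[C,G,H] q_used=0 → run C
t=37: queue=[C,G,H] q_used=1 → run C
t=38: queue=[C,G,H] q_used=2 → run C
t=39: queue=[G,H] q_used=0 → run G
t=40: queue=[G,H] q_used=1 → run G
t=41: queue=[G,H] q_used=2 → run G
t=42: queue=[G,H] q_used=3 → run G
t=43: queue=[H] q_used=0 → run H
t=44: queue=[H] q_used=1 → run H
t=45: (idle)
t=46: (idle)
t=47: (idle)
t=48: (idle)
t=49: (idle)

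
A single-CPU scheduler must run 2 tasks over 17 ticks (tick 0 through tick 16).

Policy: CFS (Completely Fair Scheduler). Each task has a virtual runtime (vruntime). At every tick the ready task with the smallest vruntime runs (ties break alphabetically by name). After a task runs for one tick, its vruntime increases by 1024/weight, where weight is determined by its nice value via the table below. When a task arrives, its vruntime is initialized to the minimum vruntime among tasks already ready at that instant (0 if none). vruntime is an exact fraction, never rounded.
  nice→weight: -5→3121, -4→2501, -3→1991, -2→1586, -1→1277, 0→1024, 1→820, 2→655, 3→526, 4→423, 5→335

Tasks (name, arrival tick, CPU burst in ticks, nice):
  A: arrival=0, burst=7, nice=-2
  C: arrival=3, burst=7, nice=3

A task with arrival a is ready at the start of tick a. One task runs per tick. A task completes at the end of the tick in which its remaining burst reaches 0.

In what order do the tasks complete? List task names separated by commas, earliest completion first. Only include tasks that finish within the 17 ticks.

completion order = A, C

t=0: vr[A=0] → run A
t=1: vr[A=512/793] → run A
t=2: vr[A=1024/793] → run A
t=3: vr[A=1536/793 C=1536/793] → run A
t=4: vr[A=2048/793 C=1536/793] → run C
t=5: vr[A=2048/793 C=809984/208559] → run A
t=6: vr[A=2560/793 C=809984/208559] → run A
t=7: vr[A=3072/793 C=809984/208559] → run A
t=8: vr[C=809984/208559] → run C
t=9: vr[C=1216000/208559] → run C
t=10: vr[C=1622016/208559] → run C
t=11: vr[C=2028032/208559] → run C
t=12: vr[C=2434048/208559] → run C
t=13: vr[C=2840064/208559] → run C
t=14: (idle)
t=15: (idle)
t=16: (idle)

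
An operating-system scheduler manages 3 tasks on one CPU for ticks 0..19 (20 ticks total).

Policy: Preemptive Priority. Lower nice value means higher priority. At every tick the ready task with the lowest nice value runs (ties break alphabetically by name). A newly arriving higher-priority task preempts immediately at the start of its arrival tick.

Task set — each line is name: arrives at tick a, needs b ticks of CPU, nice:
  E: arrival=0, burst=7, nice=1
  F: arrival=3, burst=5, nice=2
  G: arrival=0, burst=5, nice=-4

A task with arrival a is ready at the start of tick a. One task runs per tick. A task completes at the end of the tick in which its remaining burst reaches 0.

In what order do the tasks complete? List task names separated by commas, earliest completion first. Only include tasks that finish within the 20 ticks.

t=0: ready={E,G} → run G
t=1: ready={E,G} → run G
t=2: ready={E,G} → run G
t=3: ready={E,F,G} → run G
t=4: ready={E,F,G} → run G
t=5: ready={E,F} → run E
t=6: ready={E,F} → run E
t=7: ready={E,F} → run E
t=8: ready={E,F} → run E
t=9: ready={E,F} → run E
t=10: ready={E,F} → run E
t=11: ready={E,F} → run E
t=12: ready={F} → run F
t=13: ready={F} → run F
t=14: ready={F} → run F
t=15: ready={F} → run F
t=16: ready={F} → run F
t=17: (idle)
t=18: (idle)
t=19: (idle)

completion order = G, E, F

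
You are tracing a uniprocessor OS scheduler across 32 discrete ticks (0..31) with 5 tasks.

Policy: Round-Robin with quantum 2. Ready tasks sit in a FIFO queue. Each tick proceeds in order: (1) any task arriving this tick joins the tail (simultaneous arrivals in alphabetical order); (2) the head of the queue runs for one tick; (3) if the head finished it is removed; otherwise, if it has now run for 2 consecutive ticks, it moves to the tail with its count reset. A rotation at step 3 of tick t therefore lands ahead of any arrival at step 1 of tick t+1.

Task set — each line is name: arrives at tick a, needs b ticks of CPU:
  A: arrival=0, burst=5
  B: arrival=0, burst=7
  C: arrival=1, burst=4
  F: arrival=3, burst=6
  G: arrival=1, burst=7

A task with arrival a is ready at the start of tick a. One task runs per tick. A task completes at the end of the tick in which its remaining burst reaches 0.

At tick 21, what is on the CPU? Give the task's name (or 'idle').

running at tick 21 = B

t=0: queue=[A,B] q_used=0 → run A
t=1: queue=[A,B,C,G] q_used=1 → run A
t=2: queue=[B,C,G,A] q_used=0 → run B
t=3: queue=[B,C,G,A,F] q_used=1 → run B
t=4: queue=[C,G,A,F,B] q_used=0 → run C
t=5: queue=[C,G,A,F,B] q_used=1 → run C
t=6: queue=[G,A,F,B,C] q_used=0 → run G
t=7: queue=[G,A,F,B,C] q_used=1 → run G
t=8: queue=[A,F,B,C,G] q_used=0 → run A
t=9: queue=[A,F,B,C,G] q_used=1 → run A
t=10: queue=[F,B,C,G,A] q_used=0 → run F
t=11: queue=[F,B,C,G,A] q_used=1 → run F
t=12: queue=[B,C,G,A,F] q_used=0 → run B
t=13: queue=[B,C,G,A,F] q_used=1 → run B
t=14: queue=[C,G,A,F,B] q_used=0 → run C
t=15: queue=[C,G,A,F,B] q_used=1 → run C
t=16: queue=[G,A,F,B] q_used=0 → run G
t=17: queue=[G,A,F,B] q_used=1 → run G
t=18: queue=[A,F,B,G] q_used=0 → run A
t=19: queue=[F,B,G] q_used=0 → run F
t=20: queue=[F,B,G] q_used=1 → run F
t=21: queue=[B,G,F] q_used=0 → run B
t=22: queue=[B,G,F] q_used=1 → run B
t=23: queue=[G,F,B] q_used=0 → run G
t=24: queue=[G,F,B] q_used=1 → run G
t=25: queue=[F,B,G] q_used=0 → run F
t=26: queue=[F,B,G] q_used=1 → run F
t=27: queue=[B,G] q_used=0 → run B
t=28: queue=[G] q_used=0 → run G
t=29: (idle)
t=30: (idle)
t=31: (idle)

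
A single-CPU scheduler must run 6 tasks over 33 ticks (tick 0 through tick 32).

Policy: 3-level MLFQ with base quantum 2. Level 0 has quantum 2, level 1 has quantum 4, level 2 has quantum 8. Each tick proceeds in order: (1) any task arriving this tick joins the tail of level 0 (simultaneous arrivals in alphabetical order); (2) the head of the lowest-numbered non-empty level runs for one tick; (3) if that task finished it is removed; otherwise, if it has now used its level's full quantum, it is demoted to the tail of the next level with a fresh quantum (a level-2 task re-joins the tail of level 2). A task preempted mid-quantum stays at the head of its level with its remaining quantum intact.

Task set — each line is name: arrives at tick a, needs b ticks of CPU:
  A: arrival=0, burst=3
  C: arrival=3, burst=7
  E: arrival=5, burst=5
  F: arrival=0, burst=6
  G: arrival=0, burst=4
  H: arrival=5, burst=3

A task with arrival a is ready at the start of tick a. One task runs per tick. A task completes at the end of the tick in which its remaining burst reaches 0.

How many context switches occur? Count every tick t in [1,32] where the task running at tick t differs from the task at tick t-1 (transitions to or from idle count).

t=0: L0/L1/L2 = AFG/-/- → run A
t=1: L0/L1/L2 = AFG/-/- → run A
t=2: L0/L1/L2 = FG/A/- → run F
t=3: L0/L1/L2 = FGC/A/- → run F
t=4: L0/L1/L2 = GC/AF/- → run G
t=5: L0/L1/L2 = GCEH/AF/- → run G
t=6: L0/L1/L2 = CEH/AFG/- → run C
t=7: L0/L1/L2 = CEH/AFG/- → run C
t=8: L0/L1/L2 = EH/AFGC/- → run E
t=9: L0/L1/L2 = EH/AFGC/- → run E
t=10: L0/L1/L2 = H/AFGCE/- → run H
t=11: L0/L1/L2 = H/AFGCE/- → run H
t=12: L0/L1/L2 = -/AFGCEH/- → run A
t=13: L0/L1/L2 = -/FGCEH/- → run F
t=14: L0/L1/L2 = -/FGCEH/- → run F
t=15: L0/L1/L2 = -/FGCEH/- → run F
t=16: L0/L1/L2 = -/FGCEH/- → run F
t=17: L0/L1/L2 = -/GCEH/- → run G
t=18: L0/L1/L2 = -/GCEH/- → run G
t=19: L0/L1/L2 = -/CEH/- → run C
t=20: L0/L1/L2 = -/CEH/- → run C
t=21: L0/L1/L2 = -/CEH/- → run C
t=22: L0/L1/L2 = -/CEH/- → run C
t=23: L0/L1/L2 = -/EH/C → run E
t=24: L0/L1/L2 = -/EH/C → run E
t=25: L0/L1/L2 = -/EH/C → run E
t=26: L0/L1/L2 = -/H/C → run H
t=27: L0/L1/L2 = -/-/C → run C
t=28: (idle)
t=29: (idle)
t=30: (idle)
t=31: (idle)
t=32: (idle)

context switches = 13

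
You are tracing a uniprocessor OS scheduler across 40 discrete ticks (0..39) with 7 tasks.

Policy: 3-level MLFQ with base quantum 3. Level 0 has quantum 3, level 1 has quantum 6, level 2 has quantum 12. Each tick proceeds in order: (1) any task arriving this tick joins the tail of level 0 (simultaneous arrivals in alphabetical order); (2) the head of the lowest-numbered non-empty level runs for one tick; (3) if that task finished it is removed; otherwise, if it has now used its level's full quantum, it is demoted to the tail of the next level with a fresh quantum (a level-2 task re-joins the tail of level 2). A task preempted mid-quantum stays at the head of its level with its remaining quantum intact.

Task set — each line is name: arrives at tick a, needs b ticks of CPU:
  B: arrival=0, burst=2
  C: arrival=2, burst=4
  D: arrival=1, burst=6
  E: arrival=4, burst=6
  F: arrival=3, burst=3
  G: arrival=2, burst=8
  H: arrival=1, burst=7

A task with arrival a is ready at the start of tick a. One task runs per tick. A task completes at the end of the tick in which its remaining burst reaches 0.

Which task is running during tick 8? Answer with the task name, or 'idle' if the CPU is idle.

t=0: L0/L1/L2 = B/-/- → run B
t=1: L0/L1/L2 = BDH/-/- → run B
t=2: L0/L1/L2 = DHCG/-/- → run D
t=3: L0/L1/L2 = DHCGF/-/- → run D
t=4: L0/L1/L2 = DHCGFE/-/- → run D
t=5: L0/L1/L2 = HCGFE/D/- → run H
t=6: L0/L1/L2 = HCGFE/D/- → run H
t=7: L0/L1/L2 = HCGFE/D/- → run H
t=8: L0/L1/L2 = CGFE/DH/- → run C
t=9: L0/L1/L2 = CGFE/DH/- → run C
t=10: L0/L1/L2 = CGFE/DH/- → run C
t=11: L0/L1/L2 = GFE/DHC/- → run G
t=12: L0/L1/L2 = GFE/DHC/- → run G
t=13: L0/L1/L2 = GFE/DHC/- → run G
t=14: L0/L1/L2 = FE/DHCG/- → run F
t=15: L0/L1/L2 = FE/DHCG/- → run F
t=16: L0/L1/L2 = FE/DHCG/- → run F
t=17: L0/L1/L2 = E/DHCG/- → run E
t=18: L0/L1/L2 = E/DHCG/- → run E
t=19: L0/L1/L2 = E/DHCG/- → run E
t=20: L0/L1/L2 = -/DHCGE/- → run D
t=21: L0/L1/L2 = -/DHCGE/- → run D
t=22: L0/L1/L2 = -/DHCGE/- → run D
t=23: L0/L1/L2 = -/HCGE/- → run H
t=24: L0/L1/L2 = -/HCGE/- → run H
t=25: L0/L1/L2 = -/HCGE/- → run H
t=26: L0/L1/L2 = -/HCGE/- → run H
t=27: L0/L1/L2 = -/CGE/- → run C
t=28: L0/L1/L2 = -/GE/- → run G
t=29: L0/L1/L2 = -/GE/- → run G
t=30: L0/L1/L2 = -/GE/- → run G
t=31: L0/L1/L2 = -/GE/- → run G
t=32: L0/L1/L2 = -/GE/- → run G
t=33: L0/L1/L2 = -/E/- → run E
t=34: L0/L1/L2 = -/E/- → run E
t=35: L0/L1/L2 = -/E/- → run E
t=36: (idle)
t=37: (idle)
t=38: (idle)
t=39: (idle)

running at tick 8 = C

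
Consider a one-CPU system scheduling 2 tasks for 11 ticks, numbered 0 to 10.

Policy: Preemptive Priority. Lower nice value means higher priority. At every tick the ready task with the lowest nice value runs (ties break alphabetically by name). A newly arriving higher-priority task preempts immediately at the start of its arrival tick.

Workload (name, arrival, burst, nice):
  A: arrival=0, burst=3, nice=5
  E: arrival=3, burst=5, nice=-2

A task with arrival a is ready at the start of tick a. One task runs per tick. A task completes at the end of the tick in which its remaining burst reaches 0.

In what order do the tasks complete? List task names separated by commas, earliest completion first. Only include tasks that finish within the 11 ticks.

t=0: ready={A} → run A
t=1: ready={A} → run A
t=2: ready={A} → run A
t=3: ready={E} → run E
t=4: ready={E} → run E
t=5: ready={E} → run E
t=6: ready={E} → run E
t=7: ready={E} → run E
t=8: (idle)
t=9: (idle)
t=10: (idle)

completion order = A, E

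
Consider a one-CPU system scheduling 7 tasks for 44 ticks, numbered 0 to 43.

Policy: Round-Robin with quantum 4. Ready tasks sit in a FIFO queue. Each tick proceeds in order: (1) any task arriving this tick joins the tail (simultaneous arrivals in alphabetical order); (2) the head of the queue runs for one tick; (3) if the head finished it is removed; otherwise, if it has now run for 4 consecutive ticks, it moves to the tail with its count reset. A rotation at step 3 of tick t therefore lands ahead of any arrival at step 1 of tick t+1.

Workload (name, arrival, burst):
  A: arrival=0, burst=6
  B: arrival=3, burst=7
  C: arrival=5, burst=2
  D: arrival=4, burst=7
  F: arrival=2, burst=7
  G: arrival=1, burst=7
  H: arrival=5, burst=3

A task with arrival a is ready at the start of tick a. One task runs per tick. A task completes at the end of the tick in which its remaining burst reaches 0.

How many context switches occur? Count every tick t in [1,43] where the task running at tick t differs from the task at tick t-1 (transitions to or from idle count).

context switches = 12

t=0: queue=[A] q_used=0 → run A
t=1: queue=[A,G] q_used=1 → run A
t=2: queue=[A,G,F] q_used=2 → run A
t=3: queue=[A,G,F,B] q_used=3 → run A
t=4: queue=[G,F,B,A,D] q_used=0 → run G
t=5: queue=[G,F,B,A,D,C,H] q_used=1 → run G
t=6: queue=[G,F,B,A,D,C,H] q_used=2 → run G
t=7: queue=[G,F,B,A,D,C,H] q_used=3 → run G
t=8: queue=[F,B,A,D,C,H,G] q_used=0 → run F
t=9: queue=[F,B,A,D,C,H,G] q_used=1 → run F
t=10: queue=[F,B,A,D,C,H,G] q_used=2 → run F
t=11: queue=[F,B,A,D,C,H,G] q_used=3 → run F
t=12: queue=[B,A,D,C,H,G,F] q_used=0 → run B
t=13: queue=[B,A,D,C,H,G,F] q_used=1 → run B
t=14: queue=[B,A,D,C,H,G,F] q_used=2 → run B
t=15: queue=[B,A,D,C,H,G,F] q_used=3 → run B
t=16: queue=[A,D,C,H,G,F,B] q_used=0 → run A
t=17: queue=[A,D,C,H,G,F,B] q_used=1 → run A
t=18: queue=[D,C,H,G,F,B] q_used=0 → run D
t=19: queue=[D,C,H,G,F,B] q_used=1 → run D
t=20: queue=[D,C,H,G,F,B] q_used=2 → run D
t=21: queue=[D,C,H,G,F,B] q_used=3 → run D
t=22: queue=[C,H,G,F,B,D] q_used=0 → run C
t=23: queue=[C,H,G,F,B,D] q_used=1 → run C
t=24: queue=[H,G,F,B,D] q_used=0 → run H
t=25: queue=[H,G,F,B,D] q_used=1 → run H
t=26: queue=[H,G,F,B,D] q_used=2 → run H
t=27: queue=[G,F,B,D] q_used=0 → run G
t=28: queue=[G,F,B,D] q_used=1 → run G
t=29: queue=[G,F,B,D] q_used=2 → run G
t=30: queue=[F,B,D] q_used=0 → run F
t=31: queue=[F,B,D] q_used=1 → run F
t=32: queue=[F,B,D] q_used=2 → run F
t=33: queue=[B,D] q_used=0 → run B
t=34: queue=[B,D] q_used=1 → run B
t=35: queue=[B,D] q_used=2 → run B
t=36: queue=[D] q_used=0 → run D
t=37: queue=[D] q_used=1 → run D
t=38: queue=[D] q_used=2 → run D
t=39: (idle)
t=40: (idle)
t=41: (idle)
t=42: (idle)
t=43: (idle)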